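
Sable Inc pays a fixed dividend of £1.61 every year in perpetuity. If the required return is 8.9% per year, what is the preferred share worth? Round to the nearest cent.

Level perpetuity: PV = C / r = £1.61 / 0.089 = £18.09

£18.09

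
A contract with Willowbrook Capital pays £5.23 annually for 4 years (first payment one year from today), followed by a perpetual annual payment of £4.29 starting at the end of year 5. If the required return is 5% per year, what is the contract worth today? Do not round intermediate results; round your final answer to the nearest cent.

PV of 4-year annuity: £5.23 × [1 − (1+0.05)^−4] / 0.05 = 18.54532
Perpetuity value at year 4: £4.29 / 0.05 = 85.80000
PV of perpetuity: 85.80000 / (1+0.05)^4 = 70.58787
Total PV = 18.54532 + 70.58787 = 89.13319

£89.13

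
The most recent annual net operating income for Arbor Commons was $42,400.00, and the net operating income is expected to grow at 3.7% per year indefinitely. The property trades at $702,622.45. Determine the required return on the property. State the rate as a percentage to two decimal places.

D₁ = $42,400.00 × 1.037 = $43,968.8000
P = D₁/(r − g) ⇒ r = D₁/P + g = $43,968.8000/$702,622.45 + 0.037 = 0.062578 + 0.037 = 0.099578

9.96%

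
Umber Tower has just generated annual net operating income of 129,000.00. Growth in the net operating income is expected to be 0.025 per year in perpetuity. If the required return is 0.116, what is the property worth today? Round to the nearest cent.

1453021.98

D₁ = D₀ × (1 + g) = 129,000.00 × 1.025 = 132,225.0000
Growing perpetuity: P = D₁ / (r − g) = 132,225.0000 / (0.116 − 0.025) = 1,453,021.98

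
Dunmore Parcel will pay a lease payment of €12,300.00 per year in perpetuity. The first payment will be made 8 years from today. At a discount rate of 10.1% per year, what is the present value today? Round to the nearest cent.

€62097.27

Value at end of year 7: C / r = €12,300.00 / 0.101 = €121,782.1782
Discount to today: PV = €121,782.1782 / (1 + 0.101)^7 = €121,782.1782 / 1.961152 = €62,097.27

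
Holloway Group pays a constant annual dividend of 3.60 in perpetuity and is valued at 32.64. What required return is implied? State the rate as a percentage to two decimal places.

P = C/r ⇒ r = C/P = 3.60/32.64 = 0.110294

11.03%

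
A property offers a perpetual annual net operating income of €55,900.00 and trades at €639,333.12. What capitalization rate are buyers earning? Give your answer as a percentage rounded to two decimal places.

P = C/r ⇒ r = C/P = €55,900.00/€639,333.12 = 0.087435

8.74%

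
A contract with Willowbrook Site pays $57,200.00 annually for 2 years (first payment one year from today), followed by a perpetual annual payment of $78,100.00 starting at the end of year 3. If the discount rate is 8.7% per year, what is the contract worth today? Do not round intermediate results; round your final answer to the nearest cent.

PV of 2-year annuity: $57,200.00 × [1 − (1+0.087)^−2] / 0.087 = 101032.10223
Perpetuity value at year 2: $78,100.00 / 0.087 = 897701.14943
PV of perpetuity: 897701.14943 / (1+0.087)^2 = 759753.47138
Total PV = 101032.10223 + 759753.47138 = 860785.57361

$860785.57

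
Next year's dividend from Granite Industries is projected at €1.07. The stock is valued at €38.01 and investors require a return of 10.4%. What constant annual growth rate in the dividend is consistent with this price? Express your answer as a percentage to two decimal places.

7.58%

P = D₁/(r−g) ⇒ g = r − D₁/P = 0.104 − €1.07/€38.01 = 0.075850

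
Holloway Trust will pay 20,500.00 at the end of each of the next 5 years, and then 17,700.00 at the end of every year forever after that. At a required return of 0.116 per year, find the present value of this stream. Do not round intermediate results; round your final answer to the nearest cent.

162780.40

PV of 5-year annuity: 20,500.00 × [1 − (1+0.116)^−5] / 0.116 = 74636.09017
Perpetuity value at year 5: 17,700.00 / 0.116 = 152586.20690
PV of perpetuity: 152586.20690 / (1+0.116)^5 = 88144.31440
Total PV = 74636.09017 + 88144.31440 = 162780.40458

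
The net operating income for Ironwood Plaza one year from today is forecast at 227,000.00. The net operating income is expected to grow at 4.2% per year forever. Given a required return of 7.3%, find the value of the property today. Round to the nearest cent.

7322580.65

Growing perpetuity: P = D₁ / (r − g) = 227,000.0000 / (0.073 − 0.042) = 7,322,580.65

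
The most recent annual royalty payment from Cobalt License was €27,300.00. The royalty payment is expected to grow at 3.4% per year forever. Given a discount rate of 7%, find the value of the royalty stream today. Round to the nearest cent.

D₁ = D₀ × (1 + g) = €27,300.00 × 1.034 = €28,228.2000
Growing perpetuity: P = D₁ / (r − g) = €28,228.2000 / (0.07 − 0.034) = €784,116.67

€784116.67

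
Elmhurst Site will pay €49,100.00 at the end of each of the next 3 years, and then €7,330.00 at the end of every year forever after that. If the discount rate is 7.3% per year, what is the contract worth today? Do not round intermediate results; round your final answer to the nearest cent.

PV of 3-year annuity: €49,100.00 × [1 − (1+0.073)^−3] / 0.073 = 128150.90444
Perpetuity value at year 3: €7,330.00 / 0.073 = 100410.95890
PV of perpetuity: 100410.95890 / (1+0.073)^3 = 81279.67317
Total PV = 128150.90444 + 81279.67317 = 209430.57761

€209430.58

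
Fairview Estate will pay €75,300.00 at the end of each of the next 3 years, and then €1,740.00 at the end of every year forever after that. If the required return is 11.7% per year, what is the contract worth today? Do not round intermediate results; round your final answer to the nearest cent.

PV of 3-year annuity: €75,300.00 × [1 − (1+0.117)^−3] / 0.117 = 181794.35150
Perpetuity value at year 3: €1,740.00 / 0.117 = 14871.79487
PV of perpetuity: 14871.79487 / (1+0.117)^3 = 10670.96922
Total PV = 181794.35150 + 10670.96922 = 192465.32072

€192465.32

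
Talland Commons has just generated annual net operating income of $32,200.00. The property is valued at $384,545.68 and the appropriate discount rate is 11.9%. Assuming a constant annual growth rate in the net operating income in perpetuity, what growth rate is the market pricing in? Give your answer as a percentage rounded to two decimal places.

P = D₀(1+g)/(r−g) ⇒ P(r−g) = D₀(1+g) ⇒ g(P+D₀) = P·r − D₀
g = (P·r − D₀)/(P + D₀) = ($384,545.68×0.119 − $32,200.00) / ($384,545.68 + $32,200.00) = 0.032540

3.25%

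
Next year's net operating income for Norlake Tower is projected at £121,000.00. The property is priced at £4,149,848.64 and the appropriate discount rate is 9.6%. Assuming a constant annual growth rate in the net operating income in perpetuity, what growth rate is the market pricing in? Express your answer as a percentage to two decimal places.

P = D₁/(r−g) ⇒ g = r − D₁/P = 0.096 − £121,000.00/£4,149,848.64 = 0.066842

6.68%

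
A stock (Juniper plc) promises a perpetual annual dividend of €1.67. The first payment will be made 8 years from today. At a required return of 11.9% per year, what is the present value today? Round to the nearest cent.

Value at end of year 7: C / r = €1.67 / 0.119 = €14.0336
Discount to today: PV = €14.0336 / (1 + 0.119)^7 = €14.0336 / 2.196902 = €6.39

€6.39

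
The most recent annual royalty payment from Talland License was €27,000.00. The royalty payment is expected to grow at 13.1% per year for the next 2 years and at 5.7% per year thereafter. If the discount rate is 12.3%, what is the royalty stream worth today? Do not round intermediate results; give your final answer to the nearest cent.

€493170.20

D_1 = 30537.00000
D_2 = 34537.34700
Terminal value at year 2: TV = D_2×(1+g_2)/(r−g_2) = 36505.97578/0.066 = 553120.84514
P_0 = D_1/(1+r)^1 + D_2/(1+r)^2 + TV/(1+r)^2
    = 27192.34194 + 27386.05408 + 438591.80555 = 493170.20157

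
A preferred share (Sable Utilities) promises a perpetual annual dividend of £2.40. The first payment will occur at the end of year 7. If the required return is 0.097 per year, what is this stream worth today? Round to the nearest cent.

Value at end of year 6: C / r = £2.40 / 0.097 = £24.7423
Discount to today: PV = £24.7423 / (1 + 0.097)^6 = £24.7423 / 1.742769 = £14.20

£14.20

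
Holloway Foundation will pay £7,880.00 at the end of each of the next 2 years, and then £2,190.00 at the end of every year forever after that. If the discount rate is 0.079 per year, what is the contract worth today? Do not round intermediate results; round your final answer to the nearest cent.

PV of 2-year annuity: £7,880.00 × [1 − (1+0.079)^−2] / 0.079 = 14071.41649
Perpetuity value at year 2: £2,190.00 / 0.079 = 27721.51899
PV of perpetuity: 27721.51899 / (1+0.079)^2 = 23810.80806
Total PV = 14071.41649 + 23810.80806 = 37882.22455

£37882.22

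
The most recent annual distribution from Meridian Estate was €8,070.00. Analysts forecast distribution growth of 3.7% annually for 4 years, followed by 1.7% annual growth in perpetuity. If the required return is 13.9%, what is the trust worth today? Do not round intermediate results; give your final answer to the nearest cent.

€71894.50

D_1 = 8368.59000
D_2 = 8678.22783
D_3 = 8999.32226
D_4 = 9332.29718
Terminal value at year 4: TV = D_4×(1+g_2)/(r−g_2) = 9490.94624/0.122 = 77794.64127
P_0 = D_1/(1+r)^1 + D_2/(1+r)^2 + D_3/(1+r)^3 + D_4/(1+r)^4 + TV/(1+r)^4
    = 7347.31343 + 6689.34507 + 6090.29924 + 5544.89931 + 46222.64422 = 71894.50127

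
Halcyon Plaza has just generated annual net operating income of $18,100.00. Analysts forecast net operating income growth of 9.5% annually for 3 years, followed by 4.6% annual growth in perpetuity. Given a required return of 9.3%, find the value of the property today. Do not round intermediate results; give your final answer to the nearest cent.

D_1 = 19819.50000
D_2 = 21702.35250
D_3 = 23764.07599
Terminal value at year 3: TV = D_3×(1+g_2)/(r−g_2) = 24857.22348/0.047 = 528877.09538
P_0 = D_1/(1+r)^1 + D_2/(1+r)^2 + D_3/(1+r)^3 + TV/(1+r)^3
    = 18133.11985 + 18166.30031 + 18199.54148 + 405036.60406 = 459535.56570

$459535.57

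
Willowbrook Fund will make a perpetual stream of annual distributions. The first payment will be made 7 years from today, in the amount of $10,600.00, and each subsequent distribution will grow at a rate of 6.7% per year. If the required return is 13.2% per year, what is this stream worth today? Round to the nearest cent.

$77502.19

Value at end of year 6: C₁ / (r − g) = $10,600.00 / (0.132 − 0.067) = $163,076.9231
Discount to today: PV = $163,076.9231 / (1 + 0.132)^6 = $163,076.9231 / 2.104159 = $77,502.19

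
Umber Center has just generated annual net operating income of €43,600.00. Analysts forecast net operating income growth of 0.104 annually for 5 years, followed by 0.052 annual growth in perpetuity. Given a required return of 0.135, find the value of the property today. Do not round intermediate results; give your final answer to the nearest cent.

D_1 = 48134.40000
D_2 = 53140.37760
D_3 = 58666.97687
D_4 = 64768.34246
D_5 = 71504.25008
Terminal value at year 5: TV = D_5×(1+g_2)/(r−g_2) = 75222.47109/0.083 = 906294.83236
P_0 = D_1/(1+r)^1 + D_2/(1+r)^2 + D_3/(1+r)^3 + D_4/(1+r)^4 + D_5/(1+r)^5 + TV/(1+r)^5
    = 42409.16300 + 41250.85105 + 40124.17583 + 39028.27323 + 37962.30277 + 481160.75318 = 681935.51905

€681935.52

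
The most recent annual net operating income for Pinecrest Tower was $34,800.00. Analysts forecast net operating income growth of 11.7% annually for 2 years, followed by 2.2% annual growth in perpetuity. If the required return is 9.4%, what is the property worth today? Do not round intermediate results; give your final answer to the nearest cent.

$586765.34

D_1 = 38871.60000
D_2 = 43419.57720
Terminal value at year 2: TV = D_2×(1+g_2)/(r−g_2) = 44374.80790/0.072 = 616316.77637
P_0 = D_1/(1+r)^1 + D_2/(1+r)^2 + TV/(1+r)^2
    = 35531.62706 + 36278.63567 + 514955.07853 = 586765.34126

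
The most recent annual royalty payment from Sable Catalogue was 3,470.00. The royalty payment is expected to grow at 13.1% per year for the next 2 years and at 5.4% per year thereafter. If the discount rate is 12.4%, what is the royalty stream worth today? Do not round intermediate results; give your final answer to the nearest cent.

D_1 = 3924.57000
D_2 = 4438.68867
Terminal value at year 2: TV = D_2×(1+g_2)/(r−g_2) = 4678.37786/0.07 = 66833.96940
P_0 = D_1/(1+r)^1 + D_2/(1+r)^2 + TV/(1+r)^2
    = 3491.61032 + 3513.35522 + 52901.09152 = 59906.05707

59906.06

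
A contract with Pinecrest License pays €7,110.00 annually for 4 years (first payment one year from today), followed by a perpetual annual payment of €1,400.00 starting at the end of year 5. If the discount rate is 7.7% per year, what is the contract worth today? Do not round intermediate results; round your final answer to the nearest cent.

€37221.04

PV of 4-year annuity: €7,110.00 × [1 − (1+0.077)^−4] / 0.077 = 23707.33625
Perpetuity value at year 4: €1,400.00 / 0.077 = 18181.81818
PV of perpetuity: 18181.81818 / (1+0.077)^4 = 13513.70696
Total PV = 23707.33625 + 13513.70696 = 37221.04322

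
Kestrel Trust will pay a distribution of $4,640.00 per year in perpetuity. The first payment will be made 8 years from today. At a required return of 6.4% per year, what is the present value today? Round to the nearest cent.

$46962.00

Value at end of year 7: C / r = $4,640.00 / 0.064 = $72,500.0000
Discount to today: PV = $72,500.0000 / (1 + 0.064)^7 = $72,500.0000 / 1.543801 = $46,962.00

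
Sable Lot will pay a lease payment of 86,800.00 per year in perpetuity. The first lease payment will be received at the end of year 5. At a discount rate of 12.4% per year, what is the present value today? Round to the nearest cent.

438563.81

Value at end of year 4: C / r = 86,800.00 / 0.124 = 700,000.0000
Discount to today: PV = 700,000.0000 / (1 + 0.124)^4 = 700,000.0000 / 1.596119 = 438,563.81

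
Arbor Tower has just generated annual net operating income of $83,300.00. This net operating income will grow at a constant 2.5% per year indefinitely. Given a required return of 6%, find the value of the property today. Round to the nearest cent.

D₁ = D₀ × (1 + g) = $83,300.00 × 1.025 = $85,382.5000
Growing perpetuity: P = D₁ / (r − g) = $85,382.5000 / (0.06 − 0.025) = $2,439,500.00

$2439500.00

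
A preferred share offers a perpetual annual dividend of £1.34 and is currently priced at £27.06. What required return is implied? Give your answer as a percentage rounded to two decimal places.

P = C/r ⇒ r = C/P = £1.34/£27.06 = 0.049520

4.95%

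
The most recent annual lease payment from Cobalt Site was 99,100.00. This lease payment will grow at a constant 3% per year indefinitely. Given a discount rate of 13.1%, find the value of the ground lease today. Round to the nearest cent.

D₁ = D₀ × (1 + g) = 99,100.00 × 1.03 = 102,073.0000
Growing perpetuity: P = D₁ / (r − g) = 102,073.0000 / (0.131 − 0.03) = 1,010,623.76

1010623.76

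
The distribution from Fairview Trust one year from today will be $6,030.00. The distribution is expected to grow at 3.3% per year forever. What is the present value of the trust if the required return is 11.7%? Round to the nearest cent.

Growing perpetuity: P = D₁ / (r − g) = $6,030.0000 / (0.117 − 0.033) = $71,785.71

$71785.71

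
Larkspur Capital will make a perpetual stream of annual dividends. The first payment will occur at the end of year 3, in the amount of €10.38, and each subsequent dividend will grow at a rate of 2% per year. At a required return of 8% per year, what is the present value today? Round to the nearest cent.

Value at end of year 2: C₁ / (r − g) = €10.38 / (0.08 − 0.02) = €173.0000
Discount to today: PV = €173.0000 / (1 + 0.08)^2 = €173.0000 / 1.166400 = €148.32

€148.32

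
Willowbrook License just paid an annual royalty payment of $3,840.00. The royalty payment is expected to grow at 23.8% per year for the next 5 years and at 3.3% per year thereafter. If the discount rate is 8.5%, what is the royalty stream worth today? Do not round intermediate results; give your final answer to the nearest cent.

$176551.21

D_1 = 4753.92000
D_2 = 5885.35296
D_3 = 7286.06696
D_4 = 9020.15090
D_5 = 11166.94682
Terminal value at year 5: TV = D_5×(1+g_2)/(r−g_2) = 11535.45606/0.052 = 221835.69349
P_0 = D_1/(1+r)^1 + D_2/(1+r)^2 + D_3/(1+r)^3 + D_4/(1+r)^4 + D_5/(1+r)^5 + TV/(1+r)^5
    = 4381.49309 + 4999.34419 + 5704.32083 + 6508.70893 + 7426.52687 + 147530.81268 = 176551.20659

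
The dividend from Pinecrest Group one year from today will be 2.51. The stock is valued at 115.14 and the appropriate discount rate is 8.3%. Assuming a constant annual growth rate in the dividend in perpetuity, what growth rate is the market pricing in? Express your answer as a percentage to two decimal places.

6.12%

P = D₁/(r−g) ⇒ g = r − D₁/P = 0.083 − 2.51/115.14 = 0.061200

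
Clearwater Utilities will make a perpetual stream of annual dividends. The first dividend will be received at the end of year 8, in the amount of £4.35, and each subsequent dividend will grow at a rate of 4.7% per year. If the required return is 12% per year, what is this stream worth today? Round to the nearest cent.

Value at end of year 7: C₁ / (r − g) = £4.35 / (0.12 − 0.047) = £59.5890
Discount to today: PV = £59.5890 / (1 + 0.12)^7 = £59.5890 / 2.210681 = £26.96

£26.96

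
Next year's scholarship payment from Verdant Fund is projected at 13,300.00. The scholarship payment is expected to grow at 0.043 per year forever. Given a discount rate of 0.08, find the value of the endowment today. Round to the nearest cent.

359459.46

Growing perpetuity: P = D₁ / (r − g) = 13,300.0000 / (0.08 − 0.043) = 359,459.46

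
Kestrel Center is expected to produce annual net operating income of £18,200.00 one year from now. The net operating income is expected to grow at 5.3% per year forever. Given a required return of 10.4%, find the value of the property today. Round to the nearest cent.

£356862.75

Growing perpetuity: P = D₁ / (r − g) = £18,200.0000 / (0.104 − 0.053) = £356,862.75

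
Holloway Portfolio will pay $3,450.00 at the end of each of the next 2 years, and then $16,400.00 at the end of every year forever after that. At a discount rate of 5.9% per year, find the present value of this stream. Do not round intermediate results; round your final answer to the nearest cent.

$254190.35

PV of 2-year annuity: $3,450.00 × [1 − (1+0.059)^−2] / 0.059 = 6334.07967
Perpetuity value at year 2: $16,400.00 / 0.059 = 277966.10169
PV of perpetuity: 277966.10169 / (1+0.059)^2 = 247856.27371
Total PV = 6334.07967 + 247856.27371 = 254190.35338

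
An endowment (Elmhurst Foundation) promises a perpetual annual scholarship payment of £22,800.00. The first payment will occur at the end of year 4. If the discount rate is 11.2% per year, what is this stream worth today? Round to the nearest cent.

Value at end of year 3: C / r = £22,800.00 / 0.112 = £203,571.4286
Discount to today: PV = £203,571.4286 / (1 + 0.112)^3 = £203,571.4286 / 1.375037 = £148,047.97

£148047.97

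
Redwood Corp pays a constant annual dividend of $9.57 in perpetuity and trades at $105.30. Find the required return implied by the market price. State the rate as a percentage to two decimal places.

9.09%

P = C/r ⇒ r = C/P = $9.57/$105.30 = 0.090883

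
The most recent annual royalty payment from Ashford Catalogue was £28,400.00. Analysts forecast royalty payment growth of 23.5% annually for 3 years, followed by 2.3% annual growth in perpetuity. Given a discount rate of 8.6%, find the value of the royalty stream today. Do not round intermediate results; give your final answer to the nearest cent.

D_1 = 35074.00000
D_2 = 43316.39000
D_3 = 53495.74165
Terminal value at year 3: TV = D_3×(1+g_2)/(r−g_2) = 54726.14371/0.063 = 868668.94775
P_0 = D_1/(1+r)^1 + D_2/(1+r)^2 + D_3/(1+r)^3 + TV/(1+r)^3
    = 32296.50092 + 36727.60464 + 41766.65905 + 678210.98743 = 789001.75204

£789001.75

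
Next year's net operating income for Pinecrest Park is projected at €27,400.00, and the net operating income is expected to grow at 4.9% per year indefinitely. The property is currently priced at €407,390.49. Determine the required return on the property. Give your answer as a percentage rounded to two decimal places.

11.63%

P = D₁/(r − g) ⇒ r = D₁/P + g = €27,400.0000/€407,390.49 + 0.049 = 0.067257 + 0.049 = 0.116257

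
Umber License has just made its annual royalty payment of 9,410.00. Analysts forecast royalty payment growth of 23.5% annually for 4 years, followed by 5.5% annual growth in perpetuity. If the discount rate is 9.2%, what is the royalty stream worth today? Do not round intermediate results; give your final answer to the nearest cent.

D_1 = 11621.35000
D_2 = 14352.36725
D_3 = 17725.17355
D_4 = 21890.58934
Terminal value at year 4: TV = D_4×(1+g_2)/(r−g_2) = 23094.57175/0.037 = 624177.61493
P_0 = D_1/(1+r)^1 + D_2/(1+r)^2 + D_3/(1+r)^3 + D_4/(1+r)^4 + TV/(1+r)^4
    = 10642.26190 + 12035.89144 + 13612.02008 + 15394.54652 + 438952.61023 = 490637.33018

490637.33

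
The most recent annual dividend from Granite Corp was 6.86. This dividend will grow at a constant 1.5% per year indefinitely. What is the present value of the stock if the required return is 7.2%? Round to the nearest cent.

D₁ = D₀ × (1 + g) = 6.86 × 1.015 = 6.9629
Growing perpetuity: P = D₁ / (r − g) = 6.9629 / (0.072 − 0.015) = 122.16

122.16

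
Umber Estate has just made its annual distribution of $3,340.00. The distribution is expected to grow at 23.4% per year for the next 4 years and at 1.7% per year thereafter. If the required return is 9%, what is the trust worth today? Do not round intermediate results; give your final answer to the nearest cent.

$94831.15

D_1 = 4121.56000
D_2 = 5086.00504
D_3 = 6276.13022
D_4 = 7744.74469
Terminal value at year 4: TV = D_4×(1+g_2)/(r−g_2) = 7876.40535/0.073 = 107895.96370
P_0 = D_1/(1+r)^1 + D_2/(1+r)^2 + D_3/(1+r)^3 + D_4/(1+r)^4 + TV/(1+r)^4
    = 3781.24771 + 4280.78869 + 4846.32407 + 5486.57239 + 76436.22086 = 94831.15372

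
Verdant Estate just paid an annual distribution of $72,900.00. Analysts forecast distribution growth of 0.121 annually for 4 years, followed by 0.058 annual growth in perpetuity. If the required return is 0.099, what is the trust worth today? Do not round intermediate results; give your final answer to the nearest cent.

D_1 = 81720.90000
D_2 = 91609.12890
D_3 = 102693.83350
D_4 = 115119.78735
Terminal value at year 4: TV = D_4×(1+g_2)/(r−g_2) = 121796.73502/0.041 = 2970652.07357
P_0 = D_1/(1+r)^1 + D_2/(1+r)^2 + D_3/(1+r)^3 + D_4/(1+r)^4 + TV/(1+r)^4
    = 74359.32666 + 75847.86641 + 77366.20405 + 78914.93607 + 2036390.30141 = 2342878.63460

$2342878.63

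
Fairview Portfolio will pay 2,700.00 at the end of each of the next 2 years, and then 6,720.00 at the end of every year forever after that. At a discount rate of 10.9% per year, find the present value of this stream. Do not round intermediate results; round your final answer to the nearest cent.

PV of 2-year annuity: 2,700.00 × [1 − (1+0.109)^−2] / 0.109 = 4629.96013
Perpetuity value at year 2: 6,720.00 / 0.109 = 61651.37615
PV of perpetuity: 61651.37615 / (1+0.109)^2 = 50127.91981
Total PV = 4629.96013 + 50127.91981 = 54757.87995

54757.88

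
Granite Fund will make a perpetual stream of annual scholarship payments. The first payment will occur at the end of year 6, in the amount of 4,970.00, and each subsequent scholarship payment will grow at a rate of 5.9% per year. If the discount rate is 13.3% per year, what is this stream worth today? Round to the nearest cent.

Value at end of year 5: C₁ / (r − g) = 4,970.00 / (0.133 − 0.059) = 67,162.1622
Discount to today: PV = 67,162.1622 / (1 + 0.133)^5 = 67,162.1622 / 1.867022 = 35,972.87

35972.87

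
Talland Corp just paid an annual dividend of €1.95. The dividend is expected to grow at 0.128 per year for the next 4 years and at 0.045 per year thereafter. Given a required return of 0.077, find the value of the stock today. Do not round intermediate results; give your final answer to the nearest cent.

D_1 = 2.19960
D_2 = 2.48115
D_3 = 2.79874
D_4 = 3.15697
Terminal value at year 4: TV = D_4×(1+g_2)/(r−g_2) = 3.29904/0.032 = 103.09493
P_0 = D_1/(1+r)^1 + D_2/(1+r)^2 + D_3/(1+r)^3 + D_4/(1+r)^4 + TV/(1+r)^4
    = 2.04234 + 2.13905 + 2.24034 + 2.34643 + 76.62571 = 85.39388

€85.39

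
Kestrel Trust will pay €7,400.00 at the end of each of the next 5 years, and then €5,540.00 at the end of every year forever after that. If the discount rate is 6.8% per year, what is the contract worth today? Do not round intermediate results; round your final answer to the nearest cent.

€89137.97

PV of 5-year annuity: €7,400.00 × [1 − (1+0.068)^−5] / 0.068 = 30504.63582
Perpetuity value at year 5: €5,540.00 / 0.068 = 81470.58824
PV of perpetuity: 81470.58824 / (1+0.068)^5 = 58633.33385
Total PV = 30504.63582 + 58633.33385 = 89137.96967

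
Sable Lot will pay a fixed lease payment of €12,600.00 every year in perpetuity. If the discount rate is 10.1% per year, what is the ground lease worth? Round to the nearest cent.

€124752.48

Level perpetuity: PV = C / r = €12,600.00 / 0.101 = €124,752.48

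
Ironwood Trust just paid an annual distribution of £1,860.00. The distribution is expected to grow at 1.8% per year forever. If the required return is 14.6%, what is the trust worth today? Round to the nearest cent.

D₁ = D₀ × (1 + g) = £1,860.00 × 1.018 = £1,893.4800
Growing perpetuity: P = D₁ / (r − g) = £1,893.4800 / (0.146 − 0.018) = £14,792.81

£14792.81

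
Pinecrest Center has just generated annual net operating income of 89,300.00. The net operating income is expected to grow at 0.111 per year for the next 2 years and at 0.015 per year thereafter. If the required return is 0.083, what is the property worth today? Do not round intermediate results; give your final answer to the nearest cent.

D_1 = 99212.30000
D_2 = 110224.86530
Terminal value at year 2: TV = D_2×(1+g_2)/(r−g_2) = 111878.23828/0.068 = 1645268.20999
P_0 = D_1/(1+r)^1 + D_2/(1+r)^2 + TV/(1+r)^2
    = 91608.77193 + 93977.23510 + 1402748.43569 = 1588334.44272

1588334.44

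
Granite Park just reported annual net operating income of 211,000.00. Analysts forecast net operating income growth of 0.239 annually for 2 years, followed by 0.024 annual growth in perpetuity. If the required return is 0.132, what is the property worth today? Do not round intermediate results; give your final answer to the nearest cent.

D_1 = 261429.00000
D_2 = 323910.53100
Terminal value at year 2: TV = D_2×(1+g_2)/(r−g_2) = 331684.38374/0.108 = 3071151.70133
P_0 = D_1/(1+r)^1 + D_2/(1+r)^2 + TV/(1+r)^2
    = 230944.34629 + 252773.89139 + 2396670.97021 = 2880389.20789

2880389.21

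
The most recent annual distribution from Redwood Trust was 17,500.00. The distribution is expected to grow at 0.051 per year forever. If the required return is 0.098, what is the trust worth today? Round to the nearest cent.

391329.79

D₁ = D₀ × (1 + g) = 17,500.00 × 1.051 = 18,392.5000
Growing perpetuity: P = D₁ / (r − g) = 18,392.5000 / (0.098 − 0.051) = 391,329.79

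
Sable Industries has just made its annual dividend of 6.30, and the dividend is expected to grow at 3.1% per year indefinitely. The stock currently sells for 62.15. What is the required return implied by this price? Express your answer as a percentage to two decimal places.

D₁ = 6.30 × 1.031 = 6.4953
P = D₁/(r − g) ⇒ r = D₁/P + g = 6.4953/62.15 + 0.031 = 0.104510 + 0.031 = 0.135510

13.55%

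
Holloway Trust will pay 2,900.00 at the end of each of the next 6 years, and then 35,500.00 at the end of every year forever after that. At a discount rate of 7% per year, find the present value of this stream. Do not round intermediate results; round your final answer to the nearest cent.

351753.66

PV of 6-year annuity: 2,900.00 × [1 − (1+0.07)^−6] / 0.07 = 13822.96501
Perpetuity value at year 6: 35,500.00 / 0.07 = 507142.85714
PV of perpetuity: 507142.85714 / (1+0.07)^6 = 337930.69922
Total PV = 13822.96501 + 337930.69922 = 351753.66423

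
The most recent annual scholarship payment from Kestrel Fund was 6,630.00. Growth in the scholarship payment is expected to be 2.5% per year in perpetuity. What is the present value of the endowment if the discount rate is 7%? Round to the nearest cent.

151016.67

D₁ = D₀ × (1 + g) = 6,630.00 × 1.025 = 6,795.7500
Growing perpetuity: P = D₁ / (r − g) = 6,795.7500 / (0.07 − 0.025) = 151,016.67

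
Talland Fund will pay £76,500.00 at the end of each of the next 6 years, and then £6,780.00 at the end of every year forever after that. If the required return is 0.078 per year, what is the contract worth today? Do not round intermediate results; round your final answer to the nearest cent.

PV of 6-year annuity: £76,500.00 × [1 − (1+0.078)^−6] / 0.078 = 355806.28688
Perpetuity value at year 6: £6,780.00 / 0.078 = 86923.07692
PV of perpetuity: 86923.07692 / (1+0.078)^6 = 55388.87267
Total PV = 355806.28688 + 55388.87267 = 411195.15955

£411195.16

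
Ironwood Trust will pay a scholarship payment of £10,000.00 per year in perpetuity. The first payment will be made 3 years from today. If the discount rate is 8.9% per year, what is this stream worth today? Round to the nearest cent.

£94744.55

Value at end of year 2: C / r = £10,000.00 / 0.089 = £112,359.5506
Discount to today: PV = £112,359.5506 / (1 + 0.089)^2 = £112,359.5506 / 1.185921 = £94,744.55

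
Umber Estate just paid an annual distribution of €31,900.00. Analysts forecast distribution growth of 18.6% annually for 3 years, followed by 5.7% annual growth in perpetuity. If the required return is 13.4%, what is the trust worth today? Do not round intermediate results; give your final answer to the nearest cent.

D_1 = 37833.40000
D_2 = 44870.41240
D_3 = 53216.30911
Terminal value at year 3: TV = D_3×(1+g_2)/(r−g_2) = 56249.63873/0.077 = 730514.78864
P_0 = D_1/(1+r)^1 + D_2/(1+r)^2 + D_3/(1+r)^3 + TV/(1+r)^3
    = 33362.78660 + 34892.64983 + 36492.66551 + 500944.77207 = 605692.87401

€605692.87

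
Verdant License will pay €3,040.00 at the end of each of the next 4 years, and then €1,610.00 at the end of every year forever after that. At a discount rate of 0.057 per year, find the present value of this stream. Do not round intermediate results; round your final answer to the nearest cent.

PV of 4-year annuity: €3,040.00 × [1 − (1+0.057)^−4] / 0.057 = 10606.68967
Perpetuity value at year 4: €1,610.00 / 0.057 = 28245.61404
PV of perpetuity: 28245.61404 / (1+0.057)^4 = 22628.25536
Total PV = 10606.68967 + 22628.25536 = 33234.94503

€33234.95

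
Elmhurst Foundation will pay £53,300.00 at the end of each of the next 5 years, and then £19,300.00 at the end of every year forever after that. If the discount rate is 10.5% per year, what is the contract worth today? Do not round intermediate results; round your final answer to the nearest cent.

PV of 5-year annuity: £53,300.00 × [1 − (1+0.105)^−5] / 0.105 = 199494.34331
Perpetuity value at year 5: £19,300.00 / 0.105 = 183809.52381
PV of perpetuity: 183809.52381 / (1+0.105)^5 = 111572.36010
Total PV = 199494.34331 + 111572.36010 = 311066.70341

£311066.70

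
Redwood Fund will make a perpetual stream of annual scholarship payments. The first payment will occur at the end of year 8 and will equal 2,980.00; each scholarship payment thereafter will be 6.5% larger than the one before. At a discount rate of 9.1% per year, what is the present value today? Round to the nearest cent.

Value at end of year 7: C₁ / (r − g) = 2,980.00 / (0.091 − 0.065) = 114,615.3846
Discount to today: PV = 114,615.3846 / (1 + 0.091)^7 = 114,615.3846 / 1.839811 = 62,297.36

62297.36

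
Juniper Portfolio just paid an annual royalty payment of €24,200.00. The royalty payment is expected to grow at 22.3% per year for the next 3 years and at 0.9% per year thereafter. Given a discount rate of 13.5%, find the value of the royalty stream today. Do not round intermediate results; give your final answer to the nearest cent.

€326904.10

D_1 = 29596.60000
D_2 = 36196.64180
D_3 = 44268.49292
Terminal value at year 3: TV = D_3×(1+g_2)/(r−g_2) = 44666.90936/0.126 = 354499.28062
P_0 = D_1/(1+r)^1 + D_2/(1+r)^2 + D_3/(1+r)^3 + TV/(1+r)^3
    = 26076.29956 + 28098.07433 + 30276.60344 + 242453.11801 = 326904.09533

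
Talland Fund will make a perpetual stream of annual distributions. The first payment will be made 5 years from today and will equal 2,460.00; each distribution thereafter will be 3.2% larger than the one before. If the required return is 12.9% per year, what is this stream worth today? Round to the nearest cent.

Value at end of year 4: C₁ / (r − g) = 2,460.00 / (0.129 − 0.032) = 25,360.8247
Discount to today: PV = 25,360.8247 / (1 + 0.129)^4 = 25,360.8247 / 1.624710 = 15,609.45

15609.45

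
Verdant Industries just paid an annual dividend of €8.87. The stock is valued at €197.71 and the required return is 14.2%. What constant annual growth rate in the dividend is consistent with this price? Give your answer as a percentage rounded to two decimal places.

P = D₀(1+g)/(r−g) ⇒ P(r−g) = D₀(1+g) ⇒ g(P+D₀) = P·r − D₀
g = (P·r − D₀)/(P + D₀) = (€197.71×0.142 − €8.87) / (€197.71 + €8.87) = 0.092966

9.30%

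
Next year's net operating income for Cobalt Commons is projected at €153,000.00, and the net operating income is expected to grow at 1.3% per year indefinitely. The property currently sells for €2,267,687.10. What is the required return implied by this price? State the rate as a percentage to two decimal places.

8.05%

P = D₁/(r − g) ⇒ r = D₁/P + g = €153,000.0000/€2,267,687.10 + 0.013 = 0.067470 + 0.013 = 0.080470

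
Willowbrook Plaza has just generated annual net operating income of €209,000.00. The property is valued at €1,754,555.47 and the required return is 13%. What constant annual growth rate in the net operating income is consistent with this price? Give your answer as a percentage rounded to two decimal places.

0.97%

P = D₀(1+g)/(r−g) ⇒ P(r−g) = D₀(1+g) ⇒ g(P+D₀) = P·r − D₀
g = (P·r − D₀)/(P + D₀) = (€1,754,555.47×0.13 − €209,000.00) / (€1,754,555.47 + €209,000.00) = 0.009723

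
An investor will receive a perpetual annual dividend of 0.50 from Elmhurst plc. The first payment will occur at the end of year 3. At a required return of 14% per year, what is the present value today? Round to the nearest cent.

Value at end of year 2: C / r = 0.50 / 0.14 = 3.5714
Discount to today: PV = 3.5714 / (1 + 0.14)^2 = 3.5714 / 1.299600 = 2.75

2.75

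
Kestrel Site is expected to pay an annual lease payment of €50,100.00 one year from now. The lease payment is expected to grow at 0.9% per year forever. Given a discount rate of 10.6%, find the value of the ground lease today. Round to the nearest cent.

€516494.85

Growing perpetuity: P = D₁ / (r − g) = €50,100.0000 / (0.106 − 0.009) = €516,494.85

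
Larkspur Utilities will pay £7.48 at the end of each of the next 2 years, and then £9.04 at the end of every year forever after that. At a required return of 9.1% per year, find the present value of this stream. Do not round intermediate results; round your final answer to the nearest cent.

£96.60

PV of 2-year annuity: £7.48 × [1 − (1+0.091)^−2] / 0.091 = 13.14033
Perpetuity value at year 2: £9.04 / 0.091 = 99.34066
PV of perpetuity: 99.34066 / (1+0.091)^2 = 83.45984
Total PV = 13.14033 + 83.45984 = 96.60016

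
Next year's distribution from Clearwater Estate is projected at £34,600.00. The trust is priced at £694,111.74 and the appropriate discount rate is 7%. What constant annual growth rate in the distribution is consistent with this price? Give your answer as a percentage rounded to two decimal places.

P = D₁/(r−g) ⇒ g = r − D₁/P = 0.07 − £34,600.00/£694,111.74 = 0.020152

2.02%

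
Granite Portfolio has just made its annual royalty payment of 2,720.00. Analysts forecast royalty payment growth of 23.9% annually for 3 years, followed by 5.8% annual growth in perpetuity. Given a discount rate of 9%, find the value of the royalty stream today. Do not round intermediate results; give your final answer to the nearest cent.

142681.75

D_1 = 3370.08000
D_2 = 4175.52912
D_3 = 5173.48058
Terminal value at year 3: TV = D_3×(1+g_2)/(r−g_2) = 5473.54245/0.032 = 171048.20167
P_0 = D_1/(1+r)^1 + D_2/(1+r)^2 + D_3/(1+r)^3 + TV/(1+r)^3
    = 3091.81651 + 3514.45932 + 3994.87624 + 132080.59562 = 142681.74769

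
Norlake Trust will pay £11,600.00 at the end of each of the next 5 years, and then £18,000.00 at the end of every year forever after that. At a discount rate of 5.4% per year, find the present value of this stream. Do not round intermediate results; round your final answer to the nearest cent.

£305928.41

PV of 5-year annuity: £11,600.00 × [1 − (1+0.054)^−5] / 0.054 = 49671.43256
Perpetuity value at year 5: £18,000.00 / 0.054 = 333333.33333
PV of perpetuity: 333333.33333 / (1+0.054)^5 = 256256.97247
Total PV = 49671.43256 + 256256.97247 = 305928.40503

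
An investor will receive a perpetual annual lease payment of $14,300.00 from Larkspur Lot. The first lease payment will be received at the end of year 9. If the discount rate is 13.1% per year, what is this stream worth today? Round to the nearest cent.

Value at end of year 8: C / r = $14,300.00 / 0.131 = $109,160.3053
Discount to today: PV = $109,160.3053 / (1 + 0.131)^8 = $109,160.3053 / 2.677323 = $40,772.18

$40772.18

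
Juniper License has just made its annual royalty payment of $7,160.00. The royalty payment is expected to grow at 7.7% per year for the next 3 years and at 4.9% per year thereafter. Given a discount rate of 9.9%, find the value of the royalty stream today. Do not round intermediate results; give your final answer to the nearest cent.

$162006.41

D_1 = 7711.32000
D_2 = 8305.09164
D_3 = 8944.58370
Terminal value at year 3: TV = D_3×(1+g_2)/(r−g_2) = 9382.86830/0.05 = 187657.36595
P_0 = D_1/(1+r)^1 + D_2/(1+r)^2 + D_3/(1+r)^3 + TV/(1+r)^3
    = 7016.66970 + 6876.20861 + 6738.55931 + 141374.97424 = 162006.41186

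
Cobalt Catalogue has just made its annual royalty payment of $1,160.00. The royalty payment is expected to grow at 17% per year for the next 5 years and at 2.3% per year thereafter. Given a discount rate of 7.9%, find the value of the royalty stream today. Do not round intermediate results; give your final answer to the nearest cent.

$39209.66

D_1 = 1357.20000
D_2 = 1587.92400
D_3 = 1857.87108
D_4 = 2173.70916
D_5 = 2543.23972
Terminal value at year 5: TV = D_5×(1+g_2)/(r−g_2) = 2601.73424/0.056 = 46459.53991
P_0 = D_1/(1+r)^1 + D_2/(1+r)^2 + D_3/(1+r)^3 + D_4/(1+r)^4 + D_5/(1+r)^5 + TV/(1+r)^5
    = 1257.83133 + 1363.91349 + 1478.94233 + 1603.67241 + 1738.92189 + 31766.37667 = 39209.65811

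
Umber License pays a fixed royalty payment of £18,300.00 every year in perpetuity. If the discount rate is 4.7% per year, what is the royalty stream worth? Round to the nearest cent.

Level perpetuity: PV = C / r = £18,300.00 / 0.047 = £389,361.70

£389361.70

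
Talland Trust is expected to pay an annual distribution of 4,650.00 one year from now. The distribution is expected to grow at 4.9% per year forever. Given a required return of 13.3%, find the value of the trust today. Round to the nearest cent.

55357.14

Growing perpetuity: P = D₁ / (r − g) = 4,650.0000 / (0.133 − 0.049) = 55,357.14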